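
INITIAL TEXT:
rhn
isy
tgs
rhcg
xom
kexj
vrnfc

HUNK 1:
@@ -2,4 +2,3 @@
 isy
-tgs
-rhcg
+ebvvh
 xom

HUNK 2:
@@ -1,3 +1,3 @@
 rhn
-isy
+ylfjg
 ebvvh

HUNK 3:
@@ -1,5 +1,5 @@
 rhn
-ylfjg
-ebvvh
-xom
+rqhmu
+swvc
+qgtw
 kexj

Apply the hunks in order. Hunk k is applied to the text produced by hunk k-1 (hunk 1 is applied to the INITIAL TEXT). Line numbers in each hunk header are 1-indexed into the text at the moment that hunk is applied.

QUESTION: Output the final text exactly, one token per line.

Answer: rhn
rqhmu
swvc
qgtw
kexj
vrnfc

Derivation:
Hunk 1: at line 2 remove [tgs,rhcg] add [ebvvh] -> 6 lines: rhn isy ebvvh xom kexj vrnfc
Hunk 2: at line 1 remove [isy] add [ylfjg] -> 6 lines: rhn ylfjg ebvvh xom kexj vrnfc
Hunk 3: at line 1 remove [ylfjg,ebvvh,xom] add [rqhmu,swvc,qgtw] -> 6 lines: rhn rqhmu swvc qgtw kexj vrnfc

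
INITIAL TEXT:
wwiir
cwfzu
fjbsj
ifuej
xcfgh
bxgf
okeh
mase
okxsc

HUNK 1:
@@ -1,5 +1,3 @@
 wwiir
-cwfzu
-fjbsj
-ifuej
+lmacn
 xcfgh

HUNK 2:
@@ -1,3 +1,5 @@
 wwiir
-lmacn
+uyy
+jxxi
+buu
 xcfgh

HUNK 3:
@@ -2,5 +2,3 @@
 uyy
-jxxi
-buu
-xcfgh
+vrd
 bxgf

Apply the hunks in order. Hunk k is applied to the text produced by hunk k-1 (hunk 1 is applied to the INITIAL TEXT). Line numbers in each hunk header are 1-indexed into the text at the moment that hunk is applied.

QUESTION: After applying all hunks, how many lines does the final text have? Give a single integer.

Hunk 1: at line 1 remove [cwfzu,fjbsj,ifuej] add [lmacn] -> 7 lines: wwiir lmacn xcfgh bxgf okeh mase okxsc
Hunk 2: at line 1 remove [lmacn] add [uyy,jxxi,buu] -> 9 lines: wwiir uyy jxxi buu xcfgh bxgf okeh mase okxsc
Hunk 3: at line 2 remove [jxxi,buu,xcfgh] add [vrd] -> 7 lines: wwiir uyy vrd bxgf okeh mase okxsc
Final line count: 7

Answer: 7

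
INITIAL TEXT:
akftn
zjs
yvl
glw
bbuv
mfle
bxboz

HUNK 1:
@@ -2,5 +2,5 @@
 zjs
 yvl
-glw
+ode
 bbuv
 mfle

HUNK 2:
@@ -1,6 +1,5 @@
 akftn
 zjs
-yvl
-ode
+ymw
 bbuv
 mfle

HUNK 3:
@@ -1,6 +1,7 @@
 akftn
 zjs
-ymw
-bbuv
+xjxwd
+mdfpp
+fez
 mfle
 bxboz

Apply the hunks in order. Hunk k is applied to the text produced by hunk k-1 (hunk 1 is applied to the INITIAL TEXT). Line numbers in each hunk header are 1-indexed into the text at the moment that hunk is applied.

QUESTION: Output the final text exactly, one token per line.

Answer: akftn
zjs
xjxwd
mdfpp
fez
mfle
bxboz

Derivation:
Hunk 1: at line 2 remove [glw] add [ode] -> 7 lines: akftn zjs yvl ode bbuv mfle bxboz
Hunk 2: at line 1 remove [yvl,ode] add [ymw] -> 6 lines: akftn zjs ymw bbuv mfle bxboz
Hunk 3: at line 1 remove [ymw,bbuv] add [xjxwd,mdfpp,fez] -> 7 lines: akftn zjs xjxwd mdfpp fez mfle bxboz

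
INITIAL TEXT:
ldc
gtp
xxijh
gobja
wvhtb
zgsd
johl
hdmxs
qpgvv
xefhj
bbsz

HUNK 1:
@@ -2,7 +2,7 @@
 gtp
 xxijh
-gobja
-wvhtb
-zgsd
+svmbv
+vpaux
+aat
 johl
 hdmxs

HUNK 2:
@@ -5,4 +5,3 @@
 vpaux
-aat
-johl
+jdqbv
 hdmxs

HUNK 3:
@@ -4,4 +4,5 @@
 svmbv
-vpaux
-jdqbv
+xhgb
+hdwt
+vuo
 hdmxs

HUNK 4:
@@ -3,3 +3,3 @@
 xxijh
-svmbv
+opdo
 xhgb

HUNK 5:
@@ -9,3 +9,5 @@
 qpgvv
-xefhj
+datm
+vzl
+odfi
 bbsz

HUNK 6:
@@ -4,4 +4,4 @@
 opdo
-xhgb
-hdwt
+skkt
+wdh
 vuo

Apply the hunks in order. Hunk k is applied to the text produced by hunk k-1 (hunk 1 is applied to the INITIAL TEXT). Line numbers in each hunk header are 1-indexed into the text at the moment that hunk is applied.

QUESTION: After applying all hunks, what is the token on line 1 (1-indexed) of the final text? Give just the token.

Hunk 1: at line 2 remove [gobja,wvhtb,zgsd] add [svmbv,vpaux,aat] -> 11 lines: ldc gtp xxijh svmbv vpaux aat johl hdmxs qpgvv xefhj bbsz
Hunk 2: at line 5 remove [aat,johl] add [jdqbv] -> 10 lines: ldc gtp xxijh svmbv vpaux jdqbv hdmxs qpgvv xefhj bbsz
Hunk 3: at line 4 remove [vpaux,jdqbv] add [xhgb,hdwt,vuo] -> 11 lines: ldc gtp xxijh svmbv xhgb hdwt vuo hdmxs qpgvv xefhj bbsz
Hunk 4: at line 3 remove [svmbv] add [opdo] -> 11 lines: ldc gtp xxijh opdo xhgb hdwt vuo hdmxs qpgvv xefhj bbsz
Hunk 5: at line 9 remove [xefhj] add [datm,vzl,odfi] -> 13 lines: ldc gtp xxijh opdo xhgb hdwt vuo hdmxs qpgvv datm vzl odfi bbsz
Hunk 6: at line 4 remove [xhgb,hdwt] add [skkt,wdh] -> 13 lines: ldc gtp xxijh opdo skkt wdh vuo hdmxs qpgvv datm vzl odfi bbsz
Final line 1: ldc

Answer: ldc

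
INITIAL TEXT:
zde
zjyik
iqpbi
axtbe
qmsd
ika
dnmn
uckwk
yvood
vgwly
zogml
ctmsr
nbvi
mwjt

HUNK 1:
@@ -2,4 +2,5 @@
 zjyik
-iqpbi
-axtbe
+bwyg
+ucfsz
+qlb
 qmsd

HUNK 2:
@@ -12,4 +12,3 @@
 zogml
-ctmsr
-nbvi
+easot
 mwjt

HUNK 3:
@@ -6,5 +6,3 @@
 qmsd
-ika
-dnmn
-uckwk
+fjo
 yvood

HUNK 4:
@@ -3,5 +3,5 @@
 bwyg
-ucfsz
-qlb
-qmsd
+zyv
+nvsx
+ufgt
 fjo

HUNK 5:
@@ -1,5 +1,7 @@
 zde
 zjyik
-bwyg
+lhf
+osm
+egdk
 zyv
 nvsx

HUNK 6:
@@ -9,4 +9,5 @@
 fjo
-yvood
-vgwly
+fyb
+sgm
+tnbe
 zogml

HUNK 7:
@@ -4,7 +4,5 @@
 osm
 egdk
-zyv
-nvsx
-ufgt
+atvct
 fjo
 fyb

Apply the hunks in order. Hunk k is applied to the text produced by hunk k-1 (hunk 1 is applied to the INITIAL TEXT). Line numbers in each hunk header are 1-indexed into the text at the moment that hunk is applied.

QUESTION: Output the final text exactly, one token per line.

Hunk 1: at line 2 remove [iqpbi,axtbe] add [bwyg,ucfsz,qlb] -> 15 lines: zde zjyik bwyg ucfsz qlb qmsd ika dnmn uckwk yvood vgwly zogml ctmsr nbvi mwjt
Hunk 2: at line 12 remove [ctmsr,nbvi] add [easot] -> 14 lines: zde zjyik bwyg ucfsz qlb qmsd ika dnmn uckwk yvood vgwly zogml easot mwjt
Hunk 3: at line 6 remove [ika,dnmn,uckwk] add [fjo] -> 12 lines: zde zjyik bwyg ucfsz qlb qmsd fjo yvood vgwly zogml easot mwjt
Hunk 4: at line 3 remove [ucfsz,qlb,qmsd] add [zyv,nvsx,ufgt] -> 12 lines: zde zjyik bwyg zyv nvsx ufgt fjo yvood vgwly zogml easot mwjt
Hunk 5: at line 1 remove [bwyg] add [lhf,osm,egdk] -> 14 lines: zde zjyik lhf osm egdk zyv nvsx ufgt fjo yvood vgwly zogml easot mwjt
Hunk 6: at line 9 remove [yvood,vgwly] add [fyb,sgm,tnbe] -> 15 lines: zde zjyik lhf osm egdk zyv nvsx ufgt fjo fyb sgm tnbe zogml easot mwjt
Hunk 7: at line 4 remove [zyv,nvsx,ufgt] add [atvct] -> 13 lines: zde zjyik lhf osm egdk atvct fjo fyb sgm tnbe zogml easot mwjt

Answer: zde
zjyik
lhf
osm
egdk
atvct
fjo
fyb
sgm
tnbe
zogml
easot
mwjt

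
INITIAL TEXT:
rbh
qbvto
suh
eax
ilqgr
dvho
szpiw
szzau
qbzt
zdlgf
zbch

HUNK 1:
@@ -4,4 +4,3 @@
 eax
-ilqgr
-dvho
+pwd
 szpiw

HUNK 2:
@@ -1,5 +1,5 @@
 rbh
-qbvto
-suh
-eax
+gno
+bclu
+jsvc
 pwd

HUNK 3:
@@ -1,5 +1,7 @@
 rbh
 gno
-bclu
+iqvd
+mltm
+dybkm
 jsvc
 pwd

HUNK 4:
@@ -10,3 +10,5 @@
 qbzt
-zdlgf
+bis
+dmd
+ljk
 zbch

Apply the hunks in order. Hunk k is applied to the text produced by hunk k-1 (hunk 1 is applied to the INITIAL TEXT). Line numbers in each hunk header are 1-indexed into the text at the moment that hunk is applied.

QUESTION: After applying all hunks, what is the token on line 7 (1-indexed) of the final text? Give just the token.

Hunk 1: at line 4 remove [ilqgr,dvho] add [pwd] -> 10 lines: rbh qbvto suh eax pwd szpiw szzau qbzt zdlgf zbch
Hunk 2: at line 1 remove [qbvto,suh,eax] add [gno,bclu,jsvc] -> 10 lines: rbh gno bclu jsvc pwd szpiw szzau qbzt zdlgf zbch
Hunk 3: at line 1 remove [bclu] add [iqvd,mltm,dybkm] -> 12 lines: rbh gno iqvd mltm dybkm jsvc pwd szpiw szzau qbzt zdlgf zbch
Hunk 4: at line 10 remove [zdlgf] add [bis,dmd,ljk] -> 14 lines: rbh gno iqvd mltm dybkm jsvc pwd szpiw szzau qbzt bis dmd ljk zbch
Final line 7: pwd

Answer: pwd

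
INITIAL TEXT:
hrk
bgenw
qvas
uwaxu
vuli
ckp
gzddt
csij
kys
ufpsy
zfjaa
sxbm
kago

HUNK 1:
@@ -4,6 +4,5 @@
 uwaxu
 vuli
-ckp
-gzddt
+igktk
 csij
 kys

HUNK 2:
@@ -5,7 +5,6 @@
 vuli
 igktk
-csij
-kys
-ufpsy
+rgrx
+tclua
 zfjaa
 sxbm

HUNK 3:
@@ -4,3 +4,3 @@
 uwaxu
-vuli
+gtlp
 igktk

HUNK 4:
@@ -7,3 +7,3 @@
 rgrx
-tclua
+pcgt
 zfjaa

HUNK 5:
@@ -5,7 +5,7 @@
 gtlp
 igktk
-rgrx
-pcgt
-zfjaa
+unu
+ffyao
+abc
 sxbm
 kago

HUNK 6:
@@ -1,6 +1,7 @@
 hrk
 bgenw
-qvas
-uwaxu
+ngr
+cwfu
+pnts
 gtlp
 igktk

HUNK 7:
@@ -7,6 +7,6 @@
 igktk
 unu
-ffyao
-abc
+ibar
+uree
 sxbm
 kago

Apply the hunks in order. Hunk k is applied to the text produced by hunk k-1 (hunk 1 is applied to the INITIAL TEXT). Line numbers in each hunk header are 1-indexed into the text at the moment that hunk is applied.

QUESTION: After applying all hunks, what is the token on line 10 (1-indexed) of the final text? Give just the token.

Hunk 1: at line 4 remove [ckp,gzddt] add [igktk] -> 12 lines: hrk bgenw qvas uwaxu vuli igktk csij kys ufpsy zfjaa sxbm kago
Hunk 2: at line 5 remove [csij,kys,ufpsy] add [rgrx,tclua] -> 11 lines: hrk bgenw qvas uwaxu vuli igktk rgrx tclua zfjaa sxbm kago
Hunk 3: at line 4 remove [vuli] add [gtlp] -> 11 lines: hrk bgenw qvas uwaxu gtlp igktk rgrx tclua zfjaa sxbm kago
Hunk 4: at line 7 remove [tclua] add [pcgt] -> 11 lines: hrk bgenw qvas uwaxu gtlp igktk rgrx pcgt zfjaa sxbm kago
Hunk 5: at line 5 remove [rgrx,pcgt,zfjaa] add [unu,ffyao,abc] -> 11 lines: hrk bgenw qvas uwaxu gtlp igktk unu ffyao abc sxbm kago
Hunk 6: at line 1 remove [qvas,uwaxu] add [ngr,cwfu,pnts] -> 12 lines: hrk bgenw ngr cwfu pnts gtlp igktk unu ffyao abc sxbm kago
Hunk 7: at line 7 remove [ffyao,abc] add [ibar,uree] -> 12 lines: hrk bgenw ngr cwfu pnts gtlp igktk unu ibar uree sxbm kago
Final line 10: uree

Answer: uree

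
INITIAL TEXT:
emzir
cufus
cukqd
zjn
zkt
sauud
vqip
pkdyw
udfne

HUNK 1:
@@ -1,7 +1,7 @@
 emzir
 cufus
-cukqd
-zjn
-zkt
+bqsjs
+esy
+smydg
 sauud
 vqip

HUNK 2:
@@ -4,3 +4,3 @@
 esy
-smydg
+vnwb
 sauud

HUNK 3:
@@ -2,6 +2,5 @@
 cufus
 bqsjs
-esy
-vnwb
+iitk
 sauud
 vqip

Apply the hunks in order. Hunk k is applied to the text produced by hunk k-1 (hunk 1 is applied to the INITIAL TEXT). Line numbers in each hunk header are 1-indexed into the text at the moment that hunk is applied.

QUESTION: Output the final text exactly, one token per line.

Answer: emzir
cufus
bqsjs
iitk
sauud
vqip
pkdyw
udfne

Derivation:
Hunk 1: at line 1 remove [cukqd,zjn,zkt] add [bqsjs,esy,smydg] -> 9 lines: emzir cufus bqsjs esy smydg sauud vqip pkdyw udfne
Hunk 2: at line 4 remove [smydg] add [vnwb] -> 9 lines: emzir cufus bqsjs esy vnwb sauud vqip pkdyw udfne
Hunk 3: at line 2 remove [esy,vnwb] add [iitk] -> 8 lines: emzir cufus bqsjs iitk sauud vqip pkdyw udfne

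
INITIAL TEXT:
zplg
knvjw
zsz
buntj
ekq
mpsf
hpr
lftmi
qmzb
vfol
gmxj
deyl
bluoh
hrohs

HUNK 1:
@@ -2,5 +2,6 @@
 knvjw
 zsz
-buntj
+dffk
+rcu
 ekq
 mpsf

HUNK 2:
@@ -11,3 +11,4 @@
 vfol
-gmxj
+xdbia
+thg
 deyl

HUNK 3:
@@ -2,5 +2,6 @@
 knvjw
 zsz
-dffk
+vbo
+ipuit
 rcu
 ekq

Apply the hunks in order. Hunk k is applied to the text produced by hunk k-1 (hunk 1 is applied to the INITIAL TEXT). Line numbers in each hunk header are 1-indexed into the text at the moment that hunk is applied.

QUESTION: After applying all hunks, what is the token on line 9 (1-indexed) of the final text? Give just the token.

Hunk 1: at line 2 remove [buntj] add [dffk,rcu] -> 15 lines: zplg knvjw zsz dffk rcu ekq mpsf hpr lftmi qmzb vfol gmxj deyl bluoh hrohs
Hunk 2: at line 11 remove [gmxj] add [xdbia,thg] -> 16 lines: zplg knvjw zsz dffk rcu ekq mpsf hpr lftmi qmzb vfol xdbia thg deyl bluoh hrohs
Hunk 3: at line 2 remove [dffk] add [vbo,ipuit] -> 17 lines: zplg knvjw zsz vbo ipuit rcu ekq mpsf hpr lftmi qmzb vfol xdbia thg deyl bluoh hrohs
Final line 9: hpr

Answer: hpr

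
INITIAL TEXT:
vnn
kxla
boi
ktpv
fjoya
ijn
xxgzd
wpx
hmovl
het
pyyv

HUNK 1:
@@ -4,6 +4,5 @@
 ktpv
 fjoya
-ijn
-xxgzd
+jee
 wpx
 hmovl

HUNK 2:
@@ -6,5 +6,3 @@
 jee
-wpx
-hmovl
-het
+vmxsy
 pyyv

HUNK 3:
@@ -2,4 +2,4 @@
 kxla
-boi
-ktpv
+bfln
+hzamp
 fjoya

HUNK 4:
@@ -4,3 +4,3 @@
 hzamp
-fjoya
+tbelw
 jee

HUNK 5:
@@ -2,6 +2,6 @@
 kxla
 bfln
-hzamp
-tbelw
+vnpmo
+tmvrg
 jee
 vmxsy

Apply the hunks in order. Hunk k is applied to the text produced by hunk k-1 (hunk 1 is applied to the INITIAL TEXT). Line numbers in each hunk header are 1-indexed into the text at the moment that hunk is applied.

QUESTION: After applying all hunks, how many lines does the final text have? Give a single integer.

Hunk 1: at line 4 remove [ijn,xxgzd] add [jee] -> 10 lines: vnn kxla boi ktpv fjoya jee wpx hmovl het pyyv
Hunk 2: at line 6 remove [wpx,hmovl,het] add [vmxsy] -> 8 lines: vnn kxla boi ktpv fjoya jee vmxsy pyyv
Hunk 3: at line 2 remove [boi,ktpv] add [bfln,hzamp] -> 8 lines: vnn kxla bfln hzamp fjoya jee vmxsy pyyv
Hunk 4: at line 4 remove [fjoya] add [tbelw] -> 8 lines: vnn kxla bfln hzamp tbelw jee vmxsy pyyv
Hunk 5: at line 2 remove [hzamp,tbelw] add [vnpmo,tmvrg] -> 8 lines: vnn kxla bfln vnpmo tmvrg jee vmxsy pyyv
Final line count: 8

Answer: 8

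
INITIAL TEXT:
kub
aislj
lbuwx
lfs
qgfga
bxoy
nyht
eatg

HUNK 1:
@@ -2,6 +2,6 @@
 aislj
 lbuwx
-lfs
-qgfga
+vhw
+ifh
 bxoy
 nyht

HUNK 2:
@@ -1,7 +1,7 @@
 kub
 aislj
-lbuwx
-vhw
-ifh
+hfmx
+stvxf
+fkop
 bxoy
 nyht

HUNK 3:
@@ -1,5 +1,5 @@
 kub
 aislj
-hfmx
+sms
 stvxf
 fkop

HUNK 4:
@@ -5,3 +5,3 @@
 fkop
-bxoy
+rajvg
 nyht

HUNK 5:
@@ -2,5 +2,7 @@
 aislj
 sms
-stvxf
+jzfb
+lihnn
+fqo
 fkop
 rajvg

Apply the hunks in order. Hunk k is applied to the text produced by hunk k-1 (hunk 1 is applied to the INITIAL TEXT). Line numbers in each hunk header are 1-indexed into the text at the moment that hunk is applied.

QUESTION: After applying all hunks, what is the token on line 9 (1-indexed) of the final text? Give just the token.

Hunk 1: at line 2 remove [lfs,qgfga] add [vhw,ifh] -> 8 lines: kub aislj lbuwx vhw ifh bxoy nyht eatg
Hunk 2: at line 1 remove [lbuwx,vhw,ifh] add [hfmx,stvxf,fkop] -> 8 lines: kub aislj hfmx stvxf fkop bxoy nyht eatg
Hunk 3: at line 1 remove [hfmx] add [sms] -> 8 lines: kub aislj sms stvxf fkop bxoy nyht eatg
Hunk 4: at line 5 remove [bxoy] add [rajvg] -> 8 lines: kub aislj sms stvxf fkop rajvg nyht eatg
Hunk 5: at line 2 remove [stvxf] add [jzfb,lihnn,fqo] -> 10 lines: kub aislj sms jzfb lihnn fqo fkop rajvg nyht eatg
Final line 9: nyht

Answer: nyht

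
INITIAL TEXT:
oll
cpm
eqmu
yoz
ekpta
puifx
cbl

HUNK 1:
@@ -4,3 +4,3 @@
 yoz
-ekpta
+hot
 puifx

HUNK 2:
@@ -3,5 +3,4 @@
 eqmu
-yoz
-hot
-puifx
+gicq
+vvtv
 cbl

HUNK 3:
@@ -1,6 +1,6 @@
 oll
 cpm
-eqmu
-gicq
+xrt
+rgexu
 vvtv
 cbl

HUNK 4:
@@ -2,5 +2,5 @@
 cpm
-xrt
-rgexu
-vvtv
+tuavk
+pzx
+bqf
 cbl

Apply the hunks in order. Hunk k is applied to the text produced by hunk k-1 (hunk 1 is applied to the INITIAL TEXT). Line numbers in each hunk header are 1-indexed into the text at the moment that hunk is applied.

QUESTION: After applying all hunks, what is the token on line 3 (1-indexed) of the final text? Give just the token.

Hunk 1: at line 4 remove [ekpta] add [hot] -> 7 lines: oll cpm eqmu yoz hot puifx cbl
Hunk 2: at line 3 remove [yoz,hot,puifx] add [gicq,vvtv] -> 6 lines: oll cpm eqmu gicq vvtv cbl
Hunk 3: at line 1 remove [eqmu,gicq] add [xrt,rgexu] -> 6 lines: oll cpm xrt rgexu vvtv cbl
Hunk 4: at line 2 remove [xrt,rgexu,vvtv] add [tuavk,pzx,bqf] -> 6 lines: oll cpm tuavk pzx bqf cbl
Final line 3: tuavk

Answer: tuavk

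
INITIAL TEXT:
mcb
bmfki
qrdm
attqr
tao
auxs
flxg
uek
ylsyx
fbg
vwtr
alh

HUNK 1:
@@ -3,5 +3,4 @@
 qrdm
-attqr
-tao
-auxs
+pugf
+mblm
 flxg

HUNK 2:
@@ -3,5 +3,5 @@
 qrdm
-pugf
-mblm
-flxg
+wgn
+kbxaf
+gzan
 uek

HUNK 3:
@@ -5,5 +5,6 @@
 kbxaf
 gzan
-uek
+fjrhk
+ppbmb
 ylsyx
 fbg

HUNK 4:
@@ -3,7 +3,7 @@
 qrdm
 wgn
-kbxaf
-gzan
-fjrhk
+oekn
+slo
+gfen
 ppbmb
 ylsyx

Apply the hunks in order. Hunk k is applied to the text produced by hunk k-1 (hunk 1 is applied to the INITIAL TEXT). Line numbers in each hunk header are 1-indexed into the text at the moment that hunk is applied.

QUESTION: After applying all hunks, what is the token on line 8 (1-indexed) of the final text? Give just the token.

Answer: ppbmb

Derivation:
Hunk 1: at line 3 remove [attqr,tao,auxs] add [pugf,mblm] -> 11 lines: mcb bmfki qrdm pugf mblm flxg uek ylsyx fbg vwtr alh
Hunk 2: at line 3 remove [pugf,mblm,flxg] add [wgn,kbxaf,gzan] -> 11 lines: mcb bmfki qrdm wgn kbxaf gzan uek ylsyx fbg vwtr alh
Hunk 3: at line 5 remove [uek] add [fjrhk,ppbmb] -> 12 lines: mcb bmfki qrdm wgn kbxaf gzan fjrhk ppbmb ylsyx fbg vwtr alh
Hunk 4: at line 3 remove [kbxaf,gzan,fjrhk] add [oekn,slo,gfen] -> 12 lines: mcb bmfki qrdm wgn oekn slo gfen ppbmb ylsyx fbg vwtr alh
Final line 8: ppbmb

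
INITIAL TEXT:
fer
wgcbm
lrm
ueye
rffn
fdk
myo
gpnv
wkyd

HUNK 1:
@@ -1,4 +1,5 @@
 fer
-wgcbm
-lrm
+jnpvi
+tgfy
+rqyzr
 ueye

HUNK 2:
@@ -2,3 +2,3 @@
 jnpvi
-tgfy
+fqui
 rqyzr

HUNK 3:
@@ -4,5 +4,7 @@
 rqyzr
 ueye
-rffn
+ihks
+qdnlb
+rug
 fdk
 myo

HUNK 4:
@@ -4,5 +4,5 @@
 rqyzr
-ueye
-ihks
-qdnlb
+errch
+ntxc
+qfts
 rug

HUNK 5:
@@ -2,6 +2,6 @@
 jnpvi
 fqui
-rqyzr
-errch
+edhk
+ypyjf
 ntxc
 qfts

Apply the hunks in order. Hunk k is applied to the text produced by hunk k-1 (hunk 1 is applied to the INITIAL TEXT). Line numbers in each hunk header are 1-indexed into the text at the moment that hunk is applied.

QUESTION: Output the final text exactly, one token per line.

Answer: fer
jnpvi
fqui
edhk
ypyjf
ntxc
qfts
rug
fdk
myo
gpnv
wkyd

Derivation:
Hunk 1: at line 1 remove [wgcbm,lrm] add [jnpvi,tgfy,rqyzr] -> 10 lines: fer jnpvi tgfy rqyzr ueye rffn fdk myo gpnv wkyd
Hunk 2: at line 2 remove [tgfy] add [fqui] -> 10 lines: fer jnpvi fqui rqyzr ueye rffn fdk myo gpnv wkyd
Hunk 3: at line 4 remove [rffn] add [ihks,qdnlb,rug] -> 12 lines: fer jnpvi fqui rqyzr ueye ihks qdnlb rug fdk myo gpnv wkyd
Hunk 4: at line 4 remove [ueye,ihks,qdnlb] add [errch,ntxc,qfts] -> 12 lines: fer jnpvi fqui rqyzr errch ntxc qfts rug fdk myo gpnv wkyd
Hunk 5: at line 2 remove [rqyzr,errch] add [edhk,ypyjf] -> 12 lines: fer jnpvi fqui edhk ypyjf ntxc qfts rug fdk myo gpnv wkyd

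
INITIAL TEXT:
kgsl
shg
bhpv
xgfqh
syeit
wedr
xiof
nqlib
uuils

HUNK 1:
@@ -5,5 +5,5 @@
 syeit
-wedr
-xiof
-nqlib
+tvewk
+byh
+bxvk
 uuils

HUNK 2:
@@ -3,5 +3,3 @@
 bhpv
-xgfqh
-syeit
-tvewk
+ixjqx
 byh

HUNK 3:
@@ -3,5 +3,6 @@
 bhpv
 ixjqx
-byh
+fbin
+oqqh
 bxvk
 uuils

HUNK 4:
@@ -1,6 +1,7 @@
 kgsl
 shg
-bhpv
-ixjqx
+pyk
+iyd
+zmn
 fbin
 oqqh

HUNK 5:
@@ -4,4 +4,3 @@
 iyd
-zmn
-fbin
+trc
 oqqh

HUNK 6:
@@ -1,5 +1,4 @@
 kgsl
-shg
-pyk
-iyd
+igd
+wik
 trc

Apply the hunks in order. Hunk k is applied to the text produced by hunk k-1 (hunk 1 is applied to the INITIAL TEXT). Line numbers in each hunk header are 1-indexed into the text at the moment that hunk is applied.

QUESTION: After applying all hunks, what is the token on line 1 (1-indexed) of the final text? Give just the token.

Answer: kgsl

Derivation:
Hunk 1: at line 5 remove [wedr,xiof,nqlib] add [tvewk,byh,bxvk] -> 9 lines: kgsl shg bhpv xgfqh syeit tvewk byh bxvk uuils
Hunk 2: at line 3 remove [xgfqh,syeit,tvewk] add [ixjqx] -> 7 lines: kgsl shg bhpv ixjqx byh bxvk uuils
Hunk 3: at line 3 remove [byh] add [fbin,oqqh] -> 8 lines: kgsl shg bhpv ixjqx fbin oqqh bxvk uuils
Hunk 4: at line 1 remove [bhpv,ixjqx] add [pyk,iyd,zmn] -> 9 lines: kgsl shg pyk iyd zmn fbin oqqh bxvk uuils
Hunk 5: at line 4 remove [zmn,fbin] add [trc] -> 8 lines: kgsl shg pyk iyd trc oqqh bxvk uuils
Hunk 6: at line 1 remove [shg,pyk,iyd] add [igd,wik] -> 7 lines: kgsl igd wik trc oqqh bxvk uuils
Final line 1: kgsl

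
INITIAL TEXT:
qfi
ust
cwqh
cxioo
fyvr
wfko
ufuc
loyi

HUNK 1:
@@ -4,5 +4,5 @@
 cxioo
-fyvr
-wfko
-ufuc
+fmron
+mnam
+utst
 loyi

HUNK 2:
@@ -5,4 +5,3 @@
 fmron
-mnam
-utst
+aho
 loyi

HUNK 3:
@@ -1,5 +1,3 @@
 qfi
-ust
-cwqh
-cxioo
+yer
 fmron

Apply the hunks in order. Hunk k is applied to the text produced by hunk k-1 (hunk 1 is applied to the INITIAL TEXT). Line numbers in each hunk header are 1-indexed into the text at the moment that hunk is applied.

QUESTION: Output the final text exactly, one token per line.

Answer: qfi
yer
fmron
aho
loyi

Derivation:
Hunk 1: at line 4 remove [fyvr,wfko,ufuc] add [fmron,mnam,utst] -> 8 lines: qfi ust cwqh cxioo fmron mnam utst loyi
Hunk 2: at line 5 remove [mnam,utst] add [aho] -> 7 lines: qfi ust cwqh cxioo fmron aho loyi
Hunk 3: at line 1 remove [ust,cwqh,cxioo] add [yer] -> 5 lines: qfi yer fmron aho loyi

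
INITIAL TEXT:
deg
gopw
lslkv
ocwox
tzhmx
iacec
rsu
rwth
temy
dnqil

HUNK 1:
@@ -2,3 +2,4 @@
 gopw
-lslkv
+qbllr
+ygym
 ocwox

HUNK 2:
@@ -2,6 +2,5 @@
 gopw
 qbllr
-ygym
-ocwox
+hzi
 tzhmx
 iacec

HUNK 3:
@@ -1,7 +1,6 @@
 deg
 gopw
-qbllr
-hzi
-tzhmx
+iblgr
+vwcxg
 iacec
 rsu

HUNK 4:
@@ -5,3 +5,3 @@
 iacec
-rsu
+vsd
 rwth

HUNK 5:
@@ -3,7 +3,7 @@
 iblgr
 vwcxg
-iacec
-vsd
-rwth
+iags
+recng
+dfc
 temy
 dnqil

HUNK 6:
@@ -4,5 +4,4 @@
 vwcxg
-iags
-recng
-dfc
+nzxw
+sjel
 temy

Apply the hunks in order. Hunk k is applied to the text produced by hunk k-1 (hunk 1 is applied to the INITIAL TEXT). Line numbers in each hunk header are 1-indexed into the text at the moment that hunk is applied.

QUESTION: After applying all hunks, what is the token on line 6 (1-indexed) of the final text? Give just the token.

Answer: sjel

Derivation:
Hunk 1: at line 2 remove [lslkv] add [qbllr,ygym] -> 11 lines: deg gopw qbllr ygym ocwox tzhmx iacec rsu rwth temy dnqil
Hunk 2: at line 2 remove [ygym,ocwox] add [hzi] -> 10 lines: deg gopw qbllr hzi tzhmx iacec rsu rwth temy dnqil
Hunk 3: at line 1 remove [qbllr,hzi,tzhmx] add [iblgr,vwcxg] -> 9 lines: deg gopw iblgr vwcxg iacec rsu rwth temy dnqil
Hunk 4: at line 5 remove [rsu] add [vsd] -> 9 lines: deg gopw iblgr vwcxg iacec vsd rwth temy dnqil
Hunk 5: at line 3 remove [iacec,vsd,rwth] add [iags,recng,dfc] -> 9 lines: deg gopw iblgr vwcxg iags recng dfc temy dnqil
Hunk 6: at line 4 remove [iags,recng,dfc] add [nzxw,sjel] -> 8 lines: deg gopw iblgr vwcxg nzxw sjel temy dnqil
Final line 6: sjel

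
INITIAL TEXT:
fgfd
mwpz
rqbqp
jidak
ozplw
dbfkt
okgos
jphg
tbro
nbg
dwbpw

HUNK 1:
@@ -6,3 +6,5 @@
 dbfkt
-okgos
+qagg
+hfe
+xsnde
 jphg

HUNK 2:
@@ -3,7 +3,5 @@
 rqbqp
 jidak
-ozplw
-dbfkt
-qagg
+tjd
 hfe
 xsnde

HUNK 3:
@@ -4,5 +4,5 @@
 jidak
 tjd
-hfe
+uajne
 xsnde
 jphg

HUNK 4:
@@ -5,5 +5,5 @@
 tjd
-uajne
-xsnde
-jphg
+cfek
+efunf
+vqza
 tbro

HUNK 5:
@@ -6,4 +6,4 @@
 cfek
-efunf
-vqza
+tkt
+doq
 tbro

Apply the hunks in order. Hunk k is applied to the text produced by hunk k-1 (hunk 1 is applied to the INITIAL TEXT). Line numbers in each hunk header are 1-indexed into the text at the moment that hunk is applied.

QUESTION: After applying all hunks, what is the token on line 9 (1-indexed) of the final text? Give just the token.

Hunk 1: at line 6 remove [okgos] add [qagg,hfe,xsnde] -> 13 lines: fgfd mwpz rqbqp jidak ozplw dbfkt qagg hfe xsnde jphg tbro nbg dwbpw
Hunk 2: at line 3 remove [ozplw,dbfkt,qagg] add [tjd] -> 11 lines: fgfd mwpz rqbqp jidak tjd hfe xsnde jphg tbro nbg dwbpw
Hunk 3: at line 4 remove [hfe] add [uajne] -> 11 lines: fgfd mwpz rqbqp jidak tjd uajne xsnde jphg tbro nbg dwbpw
Hunk 4: at line 5 remove [uajne,xsnde,jphg] add [cfek,efunf,vqza] -> 11 lines: fgfd mwpz rqbqp jidak tjd cfek efunf vqza tbro nbg dwbpw
Hunk 5: at line 6 remove [efunf,vqza] add [tkt,doq] -> 11 lines: fgfd mwpz rqbqp jidak tjd cfek tkt doq tbro nbg dwbpw
Final line 9: tbro

Answer: tbro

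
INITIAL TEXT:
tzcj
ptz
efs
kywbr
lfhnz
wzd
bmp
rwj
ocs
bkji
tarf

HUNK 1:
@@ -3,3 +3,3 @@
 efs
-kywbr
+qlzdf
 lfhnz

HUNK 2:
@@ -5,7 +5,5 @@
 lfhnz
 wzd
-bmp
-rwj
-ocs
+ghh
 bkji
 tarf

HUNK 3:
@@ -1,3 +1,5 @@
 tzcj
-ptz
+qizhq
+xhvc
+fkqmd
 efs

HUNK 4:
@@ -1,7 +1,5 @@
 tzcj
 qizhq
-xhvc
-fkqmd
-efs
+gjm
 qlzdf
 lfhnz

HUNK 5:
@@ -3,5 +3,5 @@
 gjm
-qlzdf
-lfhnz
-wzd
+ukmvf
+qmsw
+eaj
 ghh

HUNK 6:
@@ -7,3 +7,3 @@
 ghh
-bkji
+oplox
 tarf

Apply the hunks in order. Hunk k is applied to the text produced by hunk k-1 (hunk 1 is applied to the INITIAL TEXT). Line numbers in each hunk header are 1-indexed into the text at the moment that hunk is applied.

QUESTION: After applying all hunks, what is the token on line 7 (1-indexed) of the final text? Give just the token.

Hunk 1: at line 3 remove [kywbr] add [qlzdf] -> 11 lines: tzcj ptz efs qlzdf lfhnz wzd bmp rwj ocs bkji tarf
Hunk 2: at line 5 remove [bmp,rwj,ocs] add [ghh] -> 9 lines: tzcj ptz efs qlzdf lfhnz wzd ghh bkji tarf
Hunk 3: at line 1 remove [ptz] add [qizhq,xhvc,fkqmd] -> 11 lines: tzcj qizhq xhvc fkqmd efs qlzdf lfhnz wzd ghh bkji tarf
Hunk 4: at line 1 remove [xhvc,fkqmd,efs] add [gjm] -> 9 lines: tzcj qizhq gjm qlzdf lfhnz wzd ghh bkji tarf
Hunk 5: at line 3 remove [qlzdf,lfhnz,wzd] add [ukmvf,qmsw,eaj] -> 9 lines: tzcj qizhq gjm ukmvf qmsw eaj ghh bkji tarf
Hunk 6: at line 7 remove [bkji] add [oplox] -> 9 lines: tzcj qizhq gjm ukmvf qmsw eaj ghh oplox tarf
Final line 7: ghh

Answer: ghh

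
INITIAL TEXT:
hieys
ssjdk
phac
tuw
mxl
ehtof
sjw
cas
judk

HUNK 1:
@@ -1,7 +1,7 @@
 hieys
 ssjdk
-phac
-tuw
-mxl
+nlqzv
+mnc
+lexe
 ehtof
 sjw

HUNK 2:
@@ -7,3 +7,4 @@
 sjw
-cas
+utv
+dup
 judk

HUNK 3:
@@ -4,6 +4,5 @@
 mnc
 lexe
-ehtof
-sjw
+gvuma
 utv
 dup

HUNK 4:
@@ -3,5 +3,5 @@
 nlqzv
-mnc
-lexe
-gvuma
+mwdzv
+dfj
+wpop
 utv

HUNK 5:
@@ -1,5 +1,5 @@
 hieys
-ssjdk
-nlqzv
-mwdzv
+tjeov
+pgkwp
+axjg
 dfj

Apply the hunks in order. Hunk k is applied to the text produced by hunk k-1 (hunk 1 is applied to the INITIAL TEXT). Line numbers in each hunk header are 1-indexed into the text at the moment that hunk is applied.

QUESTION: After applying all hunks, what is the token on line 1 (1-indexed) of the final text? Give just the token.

Hunk 1: at line 1 remove [phac,tuw,mxl] add [nlqzv,mnc,lexe] -> 9 lines: hieys ssjdk nlqzv mnc lexe ehtof sjw cas judk
Hunk 2: at line 7 remove [cas] add [utv,dup] -> 10 lines: hieys ssjdk nlqzv mnc lexe ehtof sjw utv dup judk
Hunk 3: at line 4 remove [ehtof,sjw] add [gvuma] -> 9 lines: hieys ssjdk nlqzv mnc lexe gvuma utv dup judk
Hunk 4: at line 3 remove [mnc,lexe,gvuma] add [mwdzv,dfj,wpop] -> 9 lines: hieys ssjdk nlqzv mwdzv dfj wpop utv dup judk
Hunk 5: at line 1 remove [ssjdk,nlqzv,mwdzv] add [tjeov,pgkwp,axjg] -> 9 lines: hieys tjeov pgkwp axjg dfj wpop utv dup judk
Final line 1: hieys

Answer: hieys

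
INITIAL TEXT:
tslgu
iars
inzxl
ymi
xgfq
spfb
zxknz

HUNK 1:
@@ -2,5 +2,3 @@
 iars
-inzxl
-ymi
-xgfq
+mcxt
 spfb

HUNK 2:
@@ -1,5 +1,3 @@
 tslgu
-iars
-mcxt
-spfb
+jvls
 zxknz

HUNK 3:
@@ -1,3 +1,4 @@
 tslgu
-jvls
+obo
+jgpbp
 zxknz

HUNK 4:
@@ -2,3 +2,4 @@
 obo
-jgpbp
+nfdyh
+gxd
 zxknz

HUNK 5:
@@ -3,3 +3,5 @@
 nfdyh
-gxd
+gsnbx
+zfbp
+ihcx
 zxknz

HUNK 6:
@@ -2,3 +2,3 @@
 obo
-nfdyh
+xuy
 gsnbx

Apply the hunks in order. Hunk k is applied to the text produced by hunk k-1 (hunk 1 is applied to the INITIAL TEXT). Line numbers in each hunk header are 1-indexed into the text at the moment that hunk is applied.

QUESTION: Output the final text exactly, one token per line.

Answer: tslgu
obo
xuy
gsnbx
zfbp
ihcx
zxknz

Derivation:
Hunk 1: at line 2 remove [inzxl,ymi,xgfq] add [mcxt] -> 5 lines: tslgu iars mcxt spfb zxknz
Hunk 2: at line 1 remove [iars,mcxt,spfb] add [jvls] -> 3 lines: tslgu jvls zxknz
Hunk 3: at line 1 remove [jvls] add [obo,jgpbp] -> 4 lines: tslgu obo jgpbp zxknz
Hunk 4: at line 2 remove [jgpbp] add [nfdyh,gxd] -> 5 lines: tslgu obo nfdyh gxd zxknz
Hunk 5: at line 3 remove [gxd] add [gsnbx,zfbp,ihcx] -> 7 lines: tslgu obo nfdyh gsnbx zfbp ihcx zxknz
Hunk 6: at line 2 remove [nfdyh] add [xuy] -> 7 lines: tslgu obo xuy gsnbx zfbp ihcx zxknz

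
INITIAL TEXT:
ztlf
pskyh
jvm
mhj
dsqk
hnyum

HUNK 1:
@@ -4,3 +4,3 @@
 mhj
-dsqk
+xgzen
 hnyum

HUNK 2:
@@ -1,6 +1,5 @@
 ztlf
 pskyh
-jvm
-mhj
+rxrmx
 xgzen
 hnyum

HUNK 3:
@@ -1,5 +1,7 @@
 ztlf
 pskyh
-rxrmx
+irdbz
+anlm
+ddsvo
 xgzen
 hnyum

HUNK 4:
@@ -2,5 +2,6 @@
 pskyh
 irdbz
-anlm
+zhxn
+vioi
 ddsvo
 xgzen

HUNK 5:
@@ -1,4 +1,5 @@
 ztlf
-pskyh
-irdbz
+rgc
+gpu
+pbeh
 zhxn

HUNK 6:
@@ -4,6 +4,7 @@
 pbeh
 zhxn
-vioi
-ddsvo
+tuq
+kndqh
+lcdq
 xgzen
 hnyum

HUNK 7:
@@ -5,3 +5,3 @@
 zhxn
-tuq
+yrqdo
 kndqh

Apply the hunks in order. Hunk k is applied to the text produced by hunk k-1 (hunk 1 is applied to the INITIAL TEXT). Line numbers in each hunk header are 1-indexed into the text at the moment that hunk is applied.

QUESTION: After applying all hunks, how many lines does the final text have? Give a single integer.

Answer: 10

Derivation:
Hunk 1: at line 4 remove [dsqk] add [xgzen] -> 6 lines: ztlf pskyh jvm mhj xgzen hnyum
Hunk 2: at line 1 remove [jvm,mhj] add [rxrmx] -> 5 lines: ztlf pskyh rxrmx xgzen hnyum
Hunk 3: at line 1 remove [rxrmx] add [irdbz,anlm,ddsvo] -> 7 lines: ztlf pskyh irdbz anlm ddsvo xgzen hnyum
Hunk 4: at line 2 remove [anlm] add [zhxn,vioi] -> 8 lines: ztlf pskyh irdbz zhxn vioi ddsvo xgzen hnyum
Hunk 5: at line 1 remove [pskyh,irdbz] add [rgc,gpu,pbeh] -> 9 lines: ztlf rgc gpu pbeh zhxn vioi ddsvo xgzen hnyum
Hunk 6: at line 4 remove [vioi,ddsvo] add [tuq,kndqh,lcdq] -> 10 lines: ztlf rgc gpu pbeh zhxn tuq kndqh lcdq xgzen hnyum
Hunk 7: at line 5 remove [tuq] add [yrqdo] -> 10 lines: ztlf rgc gpu pbeh zhxn yrqdo kndqh lcdq xgzen hnyum
Final line count: 10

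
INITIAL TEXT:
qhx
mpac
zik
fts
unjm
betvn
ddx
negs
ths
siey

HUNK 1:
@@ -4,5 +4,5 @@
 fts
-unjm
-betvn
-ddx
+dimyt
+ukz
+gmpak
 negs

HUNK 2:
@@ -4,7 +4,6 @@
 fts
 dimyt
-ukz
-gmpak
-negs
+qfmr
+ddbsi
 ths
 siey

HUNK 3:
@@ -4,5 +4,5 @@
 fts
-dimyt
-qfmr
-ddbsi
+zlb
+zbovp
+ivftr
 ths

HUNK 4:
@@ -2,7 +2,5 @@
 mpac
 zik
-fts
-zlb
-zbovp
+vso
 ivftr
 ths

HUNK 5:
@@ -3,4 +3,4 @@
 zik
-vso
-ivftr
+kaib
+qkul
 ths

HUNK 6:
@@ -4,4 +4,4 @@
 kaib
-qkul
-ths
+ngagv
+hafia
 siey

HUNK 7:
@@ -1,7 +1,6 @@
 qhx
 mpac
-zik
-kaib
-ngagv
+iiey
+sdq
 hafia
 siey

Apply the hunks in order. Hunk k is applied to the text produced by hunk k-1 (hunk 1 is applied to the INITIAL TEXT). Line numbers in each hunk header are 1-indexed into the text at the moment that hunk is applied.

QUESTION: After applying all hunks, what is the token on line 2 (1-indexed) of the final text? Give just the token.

Answer: mpac

Derivation:
Hunk 1: at line 4 remove [unjm,betvn,ddx] add [dimyt,ukz,gmpak] -> 10 lines: qhx mpac zik fts dimyt ukz gmpak negs ths siey
Hunk 2: at line 4 remove [ukz,gmpak,negs] add [qfmr,ddbsi] -> 9 lines: qhx mpac zik fts dimyt qfmr ddbsi ths siey
Hunk 3: at line 4 remove [dimyt,qfmr,ddbsi] add [zlb,zbovp,ivftr] -> 9 lines: qhx mpac zik fts zlb zbovp ivftr ths siey
Hunk 4: at line 2 remove [fts,zlb,zbovp] add [vso] -> 7 lines: qhx mpac zik vso ivftr ths siey
Hunk 5: at line 3 remove [vso,ivftr] add [kaib,qkul] -> 7 lines: qhx mpac zik kaib qkul ths siey
Hunk 6: at line 4 remove [qkul,ths] add [ngagv,hafia] -> 7 lines: qhx mpac zik kaib ngagv hafia siey
Hunk 7: at line 1 remove [zik,kaib,ngagv] add [iiey,sdq] -> 6 lines: qhx mpac iiey sdq hafia siey
Final line 2: mpac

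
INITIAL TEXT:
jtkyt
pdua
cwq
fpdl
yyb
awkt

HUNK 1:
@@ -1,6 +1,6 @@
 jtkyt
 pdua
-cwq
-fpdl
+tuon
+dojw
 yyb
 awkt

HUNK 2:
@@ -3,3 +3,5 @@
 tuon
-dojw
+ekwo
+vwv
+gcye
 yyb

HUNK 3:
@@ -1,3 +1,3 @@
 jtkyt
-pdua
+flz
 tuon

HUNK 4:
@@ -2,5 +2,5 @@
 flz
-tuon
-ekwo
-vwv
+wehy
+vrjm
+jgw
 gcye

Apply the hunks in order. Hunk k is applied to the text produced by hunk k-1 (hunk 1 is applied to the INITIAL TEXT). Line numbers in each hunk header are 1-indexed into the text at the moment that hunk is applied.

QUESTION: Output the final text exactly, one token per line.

Hunk 1: at line 1 remove [cwq,fpdl] add [tuon,dojw] -> 6 lines: jtkyt pdua tuon dojw yyb awkt
Hunk 2: at line 3 remove [dojw] add [ekwo,vwv,gcye] -> 8 lines: jtkyt pdua tuon ekwo vwv gcye yyb awkt
Hunk 3: at line 1 remove [pdua] add [flz] -> 8 lines: jtkyt flz tuon ekwo vwv gcye yyb awkt
Hunk 4: at line 2 remove [tuon,ekwo,vwv] add [wehy,vrjm,jgw] -> 8 lines: jtkyt flz wehy vrjm jgw gcye yyb awkt

Answer: jtkyt
flz
wehy
vrjm
jgw
gcye
yyb
awkt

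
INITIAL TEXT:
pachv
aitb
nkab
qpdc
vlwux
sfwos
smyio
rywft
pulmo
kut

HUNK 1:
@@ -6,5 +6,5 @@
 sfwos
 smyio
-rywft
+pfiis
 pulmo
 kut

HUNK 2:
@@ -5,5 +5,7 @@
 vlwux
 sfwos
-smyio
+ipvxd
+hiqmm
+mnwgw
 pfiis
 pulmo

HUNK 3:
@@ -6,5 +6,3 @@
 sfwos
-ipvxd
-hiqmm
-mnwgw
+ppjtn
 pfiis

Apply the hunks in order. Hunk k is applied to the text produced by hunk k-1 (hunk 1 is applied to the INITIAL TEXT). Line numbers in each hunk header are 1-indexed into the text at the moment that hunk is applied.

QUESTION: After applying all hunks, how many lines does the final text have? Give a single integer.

Hunk 1: at line 6 remove [rywft] add [pfiis] -> 10 lines: pachv aitb nkab qpdc vlwux sfwos smyio pfiis pulmo kut
Hunk 2: at line 5 remove [smyio] add [ipvxd,hiqmm,mnwgw] -> 12 lines: pachv aitb nkab qpdc vlwux sfwos ipvxd hiqmm mnwgw pfiis pulmo kut
Hunk 3: at line 6 remove [ipvxd,hiqmm,mnwgw] add [ppjtn] -> 10 lines: pachv aitb nkab qpdc vlwux sfwos ppjtn pfiis pulmo kut
Final line count: 10

Answer: 10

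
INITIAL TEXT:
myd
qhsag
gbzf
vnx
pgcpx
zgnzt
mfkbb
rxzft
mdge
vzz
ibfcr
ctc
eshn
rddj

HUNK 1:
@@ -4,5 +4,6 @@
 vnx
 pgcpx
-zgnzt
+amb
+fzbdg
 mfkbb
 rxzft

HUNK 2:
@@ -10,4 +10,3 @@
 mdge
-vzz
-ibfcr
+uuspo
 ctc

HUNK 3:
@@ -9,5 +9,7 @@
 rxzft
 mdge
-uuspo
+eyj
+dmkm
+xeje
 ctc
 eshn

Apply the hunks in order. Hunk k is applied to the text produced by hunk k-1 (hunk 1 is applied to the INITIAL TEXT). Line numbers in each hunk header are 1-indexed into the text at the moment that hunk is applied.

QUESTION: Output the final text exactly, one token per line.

Hunk 1: at line 4 remove [zgnzt] add [amb,fzbdg] -> 15 lines: myd qhsag gbzf vnx pgcpx amb fzbdg mfkbb rxzft mdge vzz ibfcr ctc eshn rddj
Hunk 2: at line 10 remove [vzz,ibfcr] add [uuspo] -> 14 lines: myd qhsag gbzf vnx pgcpx amb fzbdg mfkbb rxzft mdge uuspo ctc eshn rddj
Hunk 3: at line 9 remove [uuspo] add [eyj,dmkm,xeje] -> 16 lines: myd qhsag gbzf vnx pgcpx amb fzbdg mfkbb rxzft mdge eyj dmkm xeje ctc eshn rddj

Answer: myd
qhsag
gbzf
vnx
pgcpx
amb
fzbdg
mfkbb
rxzft
mdge
eyj
dmkm
xeje
ctc
eshn
rddj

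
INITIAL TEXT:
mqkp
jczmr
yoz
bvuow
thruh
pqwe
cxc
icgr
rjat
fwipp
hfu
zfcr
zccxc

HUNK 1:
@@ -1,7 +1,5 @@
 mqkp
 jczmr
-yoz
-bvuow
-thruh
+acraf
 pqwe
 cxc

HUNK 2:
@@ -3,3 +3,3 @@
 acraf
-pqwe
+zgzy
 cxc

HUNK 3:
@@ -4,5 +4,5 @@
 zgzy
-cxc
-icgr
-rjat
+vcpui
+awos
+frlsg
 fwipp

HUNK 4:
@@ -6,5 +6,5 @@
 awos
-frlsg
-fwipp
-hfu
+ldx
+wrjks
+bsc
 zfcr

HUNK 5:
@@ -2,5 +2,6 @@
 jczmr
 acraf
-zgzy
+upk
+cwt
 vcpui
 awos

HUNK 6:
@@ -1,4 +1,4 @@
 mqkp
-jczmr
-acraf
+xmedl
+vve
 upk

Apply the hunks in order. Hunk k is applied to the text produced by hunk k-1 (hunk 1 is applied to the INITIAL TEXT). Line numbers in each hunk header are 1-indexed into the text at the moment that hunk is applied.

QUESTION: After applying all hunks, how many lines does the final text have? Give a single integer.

Hunk 1: at line 1 remove [yoz,bvuow,thruh] add [acraf] -> 11 lines: mqkp jczmr acraf pqwe cxc icgr rjat fwipp hfu zfcr zccxc
Hunk 2: at line 3 remove [pqwe] add [zgzy] -> 11 lines: mqkp jczmr acraf zgzy cxc icgr rjat fwipp hfu zfcr zccxc
Hunk 3: at line 4 remove [cxc,icgr,rjat] add [vcpui,awos,frlsg] -> 11 lines: mqkp jczmr acraf zgzy vcpui awos frlsg fwipp hfu zfcr zccxc
Hunk 4: at line 6 remove [frlsg,fwipp,hfu] add [ldx,wrjks,bsc] -> 11 lines: mqkp jczmr acraf zgzy vcpui awos ldx wrjks bsc zfcr zccxc
Hunk 5: at line 2 remove [zgzy] add [upk,cwt] -> 12 lines: mqkp jczmr acraf upk cwt vcpui awos ldx wrjks bsc zfcr zccxc
Hunk 6: at line 1 remove [jczmr,acraf] add [xmedl,vve] -> 12 lines: mqkp xmedl vve upk cwt vcpui awos ldx wrjks bsc zfcr zccxc
Final line count: 12

Answer: 12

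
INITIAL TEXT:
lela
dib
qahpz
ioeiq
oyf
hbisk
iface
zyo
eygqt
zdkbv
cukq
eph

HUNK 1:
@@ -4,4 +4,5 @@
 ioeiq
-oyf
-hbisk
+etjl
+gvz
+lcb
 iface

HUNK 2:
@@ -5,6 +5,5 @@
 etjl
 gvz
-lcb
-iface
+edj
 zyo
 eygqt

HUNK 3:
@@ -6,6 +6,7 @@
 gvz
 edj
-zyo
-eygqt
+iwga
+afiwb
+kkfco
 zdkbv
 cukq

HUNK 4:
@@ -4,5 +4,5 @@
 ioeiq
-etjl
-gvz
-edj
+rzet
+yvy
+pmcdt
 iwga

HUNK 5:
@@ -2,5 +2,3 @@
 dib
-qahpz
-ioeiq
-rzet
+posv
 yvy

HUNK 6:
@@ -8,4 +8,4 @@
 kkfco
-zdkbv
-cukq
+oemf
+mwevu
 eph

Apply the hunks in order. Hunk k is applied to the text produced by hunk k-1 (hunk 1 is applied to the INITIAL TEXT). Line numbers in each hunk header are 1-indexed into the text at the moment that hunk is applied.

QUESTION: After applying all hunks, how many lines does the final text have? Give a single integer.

Hunk 1: at line 4 remove [oyf,hbisk] add [etjl,gvz,lcb] -> 13 lines: lela dib qahpz ioeiq etjl gvz lcb iface zyo eygqt zdkbv cukq eph
Hunk 2: at line 5 remove [lcb,iface] add [edj] -> 12 lines: lela dib qahpz ioeiq etjl gvz edj zyo eygqt zdkbv cukq eph
Hunk 3: at line 6 remove [zyo,eygqt] add [iwga,afiwb,kkfco] -> 13 lines: lela dib qahpz ioeiq etjl gvz edj iwga afiwb kkfco zdkbv cukq eph
Hunk 4: at line 4 remove [etjl,gvz,edj] add [rzet,yvy,pmcdt] -> 13 lines: lela dib qahpz ioeiq rzet yvy pmcdt iwga afiwb kkfco zdkbv cukq eph
Hunk 5: at line 2 remove [qahpz,ioeiq,rzet] add [posv] -> 11 lines: lela dib posv yvy pmcdt iwga afiwb kkfco zdkbv cukq eph
Hunk 6: at line 8 remove [zdkbv,cukq] add [oemf,mwevu] -> 11 lines: lela dib posv yvy pmcdt iwga afiwb kkfco oemf mwevu eph
Final line count: 11

Answer: 11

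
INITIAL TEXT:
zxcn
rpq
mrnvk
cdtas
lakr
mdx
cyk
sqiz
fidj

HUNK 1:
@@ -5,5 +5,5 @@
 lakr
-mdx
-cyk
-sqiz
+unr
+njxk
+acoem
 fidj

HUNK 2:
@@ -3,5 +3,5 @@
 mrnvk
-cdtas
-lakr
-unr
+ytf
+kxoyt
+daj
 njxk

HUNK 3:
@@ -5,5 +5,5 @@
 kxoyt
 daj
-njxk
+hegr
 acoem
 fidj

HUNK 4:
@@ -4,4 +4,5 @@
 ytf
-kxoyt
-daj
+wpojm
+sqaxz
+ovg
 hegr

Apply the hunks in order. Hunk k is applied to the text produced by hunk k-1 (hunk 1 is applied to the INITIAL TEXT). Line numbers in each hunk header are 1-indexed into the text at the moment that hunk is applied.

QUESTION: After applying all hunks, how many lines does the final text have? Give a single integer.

Hunk 1: at line 5 remove [mdx,cyk,sqiz] add [unr,njxk,acoem] -> 9 lines: zxcn rpq mrnvk cdtas lakr unr njxk acoem fidj
Hunk 2: at line 3 remove [cdtas,lakr,unr] add [ytf,kxoyt,daj] -> 9 lines: zxcn rpq mrnvk ytf kxoyt daj njxk acoem fidj
Hunk 3: at line 5 remove [njxk] add [hegr] -> 9 lines: zxcn rpq mrnvk ytf kxoyt daj hegr acoem fidj
Hunk 4: at line 4 remove [kxoyt,daj] add [wpojm,sqaxz,ovg] -> 10 lines: zxcn rpq mrnvk ytf wpojm sqaxz ovg hegr acoem fidj
Final line count: 10

Answer: 10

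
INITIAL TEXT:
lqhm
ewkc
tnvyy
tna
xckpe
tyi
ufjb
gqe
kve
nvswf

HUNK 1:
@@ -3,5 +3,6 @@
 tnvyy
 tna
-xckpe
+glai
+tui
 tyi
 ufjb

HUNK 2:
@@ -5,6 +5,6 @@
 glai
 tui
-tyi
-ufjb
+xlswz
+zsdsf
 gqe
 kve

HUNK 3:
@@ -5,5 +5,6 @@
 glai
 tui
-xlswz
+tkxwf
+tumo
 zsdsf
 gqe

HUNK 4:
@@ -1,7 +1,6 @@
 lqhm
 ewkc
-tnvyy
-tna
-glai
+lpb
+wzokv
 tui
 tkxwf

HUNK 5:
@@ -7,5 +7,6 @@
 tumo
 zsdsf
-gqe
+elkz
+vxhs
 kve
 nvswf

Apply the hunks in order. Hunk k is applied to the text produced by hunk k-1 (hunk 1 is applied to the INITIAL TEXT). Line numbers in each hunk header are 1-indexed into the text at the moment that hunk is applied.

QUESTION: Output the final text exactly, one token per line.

Hunk 1: at line 3 remove [xckpe] add [glai,tui] -> 11 lines: lqhm ewkc tnvyy tna glai tui tyi ufjb gqe kve nvswf
Hunk 2: at line 5 remove [tyi,ufjb] add [xlswz,zsdsf] -> 11 lines: lqhm ewkc tnvyy tna glai tui xlswz zsdsf gqe kve nvswf
Hunk 3: at line 5 remove [xlswz] add [tkxwf,tumo] -> 12 lines: lqhm ewkc tnvyy tna glai tui tkxwf tumo zsdsf gqe kve nvswf
Hunk 4: at line 1 remove [tnvyy,tna,glai] add [lpb,wzokv] -> 11 lines: lqhm ewkc lpb wzokv tui tkxwf tumo zsdsf gqe kve nvswf
Hunk 5: at line 7 remove [gqe] add [elkz,vxhs] -> 12 lines: lqhm ewkc lpb wzokv tui tkxwf tumo zsdsf elkz vxhs kve nvswf

Answer: lqhm
ewkc
lpb
wzokv
tui
tkxwf
tumo
zsdsf
elkz
vxhs
kve
nvswf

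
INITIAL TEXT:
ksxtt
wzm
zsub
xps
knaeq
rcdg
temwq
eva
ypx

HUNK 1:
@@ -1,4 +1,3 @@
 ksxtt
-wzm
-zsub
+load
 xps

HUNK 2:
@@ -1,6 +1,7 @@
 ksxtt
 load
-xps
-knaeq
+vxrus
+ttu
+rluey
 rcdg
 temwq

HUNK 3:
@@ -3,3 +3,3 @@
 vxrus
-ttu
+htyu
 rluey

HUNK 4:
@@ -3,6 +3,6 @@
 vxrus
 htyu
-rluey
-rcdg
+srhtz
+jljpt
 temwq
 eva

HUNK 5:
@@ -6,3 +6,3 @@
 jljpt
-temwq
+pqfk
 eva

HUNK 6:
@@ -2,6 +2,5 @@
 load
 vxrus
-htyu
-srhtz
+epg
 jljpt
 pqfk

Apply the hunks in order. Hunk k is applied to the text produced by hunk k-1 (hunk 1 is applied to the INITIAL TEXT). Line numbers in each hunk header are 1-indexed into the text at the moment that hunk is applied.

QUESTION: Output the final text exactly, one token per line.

Hunk 1: at line 1 remove [wzm,zsub] add [load] -> 8 lines: ksxtt load xps knaeq rcdg temwq eva ypx
Hunk 2: at line 1 remove [xps,knaeq] add [vxrus,ttu,rluey] -> 9 lines: ksxtt load vxrus ttu rluey rcdg temwq eva ypx
Hunk 3: at line 3 remove [ttu] add [htyu] -> 9 lines: ksxtt load vxrus htyu rluey rcdg temwq eva ypx
Hunk 4: at line 3 remove [rluey,rcdg] add [srhtz,jljpt] -> 9 lines: ksxtt load vxrus htyu srhtz jljpt temwq eva ypx
Hunk 5: at line 6 remove [temwq] add [pqfk] -> 9 lines: ksxtt load vxrus htyu srhtz jljpt pqfk eva ypx
Hunk 6: at line 2 remove [htyu,srhtz] add [epg] -> 8 lines: ksxtt load vxrus epg jljpt pqfk eva ypx

Answer: ksxtt
load
vxrus
epg
jljpt
pqfk
eva
ypx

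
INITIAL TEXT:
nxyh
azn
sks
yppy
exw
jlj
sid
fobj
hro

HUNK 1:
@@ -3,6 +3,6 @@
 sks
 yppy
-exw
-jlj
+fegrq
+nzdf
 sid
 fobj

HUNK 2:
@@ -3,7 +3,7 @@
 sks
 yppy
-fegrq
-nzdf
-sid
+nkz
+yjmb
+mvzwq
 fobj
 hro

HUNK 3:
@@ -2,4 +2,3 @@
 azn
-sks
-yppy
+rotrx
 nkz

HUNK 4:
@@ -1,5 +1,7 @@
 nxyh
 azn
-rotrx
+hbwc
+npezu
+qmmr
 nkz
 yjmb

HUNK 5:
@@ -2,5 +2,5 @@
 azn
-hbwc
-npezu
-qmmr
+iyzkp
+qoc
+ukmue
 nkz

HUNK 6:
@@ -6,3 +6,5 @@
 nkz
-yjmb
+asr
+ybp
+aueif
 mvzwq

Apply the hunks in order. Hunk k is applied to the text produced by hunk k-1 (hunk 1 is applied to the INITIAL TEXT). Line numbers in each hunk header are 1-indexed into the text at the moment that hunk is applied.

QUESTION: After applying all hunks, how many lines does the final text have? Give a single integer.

Hunk 1: at line 3 remove [exw,jlj] add [fegrq,nzdf] -> 9 lines: nxyh azn sks yppy fegrq nzdf sid fobj hro
Hunk 2: at line 3 remove [fegrq,nzdf,sid] add [nkz,yjmb,mvzwq] -> 9 lines: nxyh azn sks yppy nkz yjmb mvzwq fobj hro
Hunk 3: at line 2 remove [sks,yppy] add [rotrx] -> 8 lines: nxyh azn rotrx nkz yjmb mvzwq fobj hro
Hunk 4: at line 1 remove [rotrx] add [hbwc,npezu,qmmr] -> 10 lines: nxyh azn hbwc npezu qmmr nkz yjmb mvzwq fobj hro
Hunk 5: at line 2 remove [hbwc,npezu,qmmr] add [iyzkp,qoc,ukmue] -> 10 lines: nxyh azn iyzkp qoc ukmue nkz yjmb mvzwq fobj hro
Hunk 6: at line 6 remove [yjmb] add [asr,ybp,aueif] -> 12 lines: nxyh azn iyzkp qoc ukmue nkz asr ybp aueif mvzwq fobj hro
Final line count: 12

Answer: 12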